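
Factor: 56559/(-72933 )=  - 7^ ( - 1 )*17^1*23^(-1 ) *151^(-1) * 1109^1 = - 18853/24311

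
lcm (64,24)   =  192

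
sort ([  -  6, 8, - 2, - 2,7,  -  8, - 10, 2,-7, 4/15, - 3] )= [-10,- 8, - 7, - 6,-3,  -  2,  -  2,  4/15, 2 , 7, 8 ]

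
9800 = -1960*( -5)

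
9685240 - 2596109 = 7089131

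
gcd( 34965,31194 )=9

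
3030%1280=470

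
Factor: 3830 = 2^1 * 5^1 * 383^1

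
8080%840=520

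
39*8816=343824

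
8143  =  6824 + 1319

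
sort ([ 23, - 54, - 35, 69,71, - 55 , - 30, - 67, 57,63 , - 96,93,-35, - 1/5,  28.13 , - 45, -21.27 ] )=[ - 96, - 67, - 55, - 54, - 45,  -  35, - 35, - 30, - 21.27, - 1/5,23, 28.13,57 , 63,69,  71, 93 ] 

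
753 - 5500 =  - 4747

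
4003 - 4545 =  - 542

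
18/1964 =9/982 = 0.01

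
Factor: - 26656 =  -2^5*7^2*17^1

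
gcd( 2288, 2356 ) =4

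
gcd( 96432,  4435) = 1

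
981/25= 981/25 = 39.24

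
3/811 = 3/811= 0.00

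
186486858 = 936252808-749765950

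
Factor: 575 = 5^2*23^1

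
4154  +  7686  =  11840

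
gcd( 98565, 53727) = 3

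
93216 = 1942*48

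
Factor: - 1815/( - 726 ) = 2^(  -  1 ) * 5^1 = 5/2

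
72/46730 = 36/23365 = 0.00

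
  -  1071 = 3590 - 4661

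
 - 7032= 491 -7523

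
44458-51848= -7390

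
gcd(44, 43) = 1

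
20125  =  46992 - 26867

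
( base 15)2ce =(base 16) 284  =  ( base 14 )340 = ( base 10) 644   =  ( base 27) NN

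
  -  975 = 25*( -39) 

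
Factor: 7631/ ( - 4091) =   -  13^1*587^1* 4091^( - 1)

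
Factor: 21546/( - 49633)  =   - 2^1*3^4 * 7^1*19^1 * 49633^( - 1 ) 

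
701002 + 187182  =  888184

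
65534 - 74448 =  - 8914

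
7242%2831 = 1580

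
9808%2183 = 1076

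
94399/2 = 47199 + 1/2=   47199.50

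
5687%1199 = 891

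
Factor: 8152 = 2^3*1019^1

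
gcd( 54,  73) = 1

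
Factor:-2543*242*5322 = - 2^2*3^1*11^2*887^1*2543^1 = - 3275190732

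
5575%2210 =1155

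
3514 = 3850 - 336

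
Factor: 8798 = 2^1*53^1*83^1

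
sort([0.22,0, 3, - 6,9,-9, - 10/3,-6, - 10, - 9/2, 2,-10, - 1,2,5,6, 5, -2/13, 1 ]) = [ - 10, - 10, - 9, - 6, - 6, - 9/2,-10/3, - 1, - 2/13,0 , 0.22,1  ,  2,2,3, 5,5,6,9 ]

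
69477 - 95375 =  - 25898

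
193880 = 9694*20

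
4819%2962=1857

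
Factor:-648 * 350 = - 226800= - 2^4 *3^4*5^2 * 7^1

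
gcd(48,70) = 2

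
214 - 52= 162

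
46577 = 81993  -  35416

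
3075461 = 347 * 8863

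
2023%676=671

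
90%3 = 0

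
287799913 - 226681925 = 61117988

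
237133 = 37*6409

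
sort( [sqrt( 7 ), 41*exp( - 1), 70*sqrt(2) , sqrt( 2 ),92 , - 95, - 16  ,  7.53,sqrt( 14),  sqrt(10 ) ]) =[ - 95,  -  16,sqrt( 2),sqrt( 7), sqrt(10), sqrt(14 ) , 7.53,41*exp(-1), 92, 70*sqrt( 2) ] 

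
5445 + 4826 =10271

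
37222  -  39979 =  - 2757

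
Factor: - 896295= - 3^1*5^1*59753^1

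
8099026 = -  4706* ( - 1721 ) 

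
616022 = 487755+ 128267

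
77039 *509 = 39212851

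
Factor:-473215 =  - 5^1*31^1*43^1*71^1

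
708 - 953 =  - 245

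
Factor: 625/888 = 2^( - 3 )*3^( - 1 ) * 5^4 *37^( - 1)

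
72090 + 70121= 142211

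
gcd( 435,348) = 87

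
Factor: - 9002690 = - 2^1*5^1*17^1 *52957^1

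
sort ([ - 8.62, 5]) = [-8.62,5]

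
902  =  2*451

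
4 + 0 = 4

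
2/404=1/202 = 0.00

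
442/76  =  5 + 31/38 = 5.82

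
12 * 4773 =57276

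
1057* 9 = 9513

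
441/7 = 63 = 63.00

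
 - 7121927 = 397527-7519454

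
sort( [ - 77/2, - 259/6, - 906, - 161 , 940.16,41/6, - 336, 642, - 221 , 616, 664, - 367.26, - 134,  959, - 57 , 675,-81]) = [ - 906,- 367.26,  -  336 , - 221, - 161, - 134, - 81, - 57, - 259/6, - 77/2 , 41/6,616,642 , 664, 675, 940.16, 959 ]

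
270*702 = 189540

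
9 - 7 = 2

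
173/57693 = 173/57693= 0.00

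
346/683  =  346/683= 0.51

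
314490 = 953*330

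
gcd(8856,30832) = 328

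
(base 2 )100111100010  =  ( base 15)B3A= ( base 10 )2530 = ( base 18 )7ea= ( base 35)22a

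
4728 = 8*591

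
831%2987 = 831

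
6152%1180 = 252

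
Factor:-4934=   -  2^1 *2467^1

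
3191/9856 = 3191/9856 = 0.32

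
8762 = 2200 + 6562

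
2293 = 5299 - 3006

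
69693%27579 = 14535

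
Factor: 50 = 2^1 * 5^2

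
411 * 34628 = 14232108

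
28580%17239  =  11341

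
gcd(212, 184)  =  4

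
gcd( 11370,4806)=6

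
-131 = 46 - 177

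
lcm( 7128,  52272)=156816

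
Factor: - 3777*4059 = - 3^3*11^1*41^1*1259^1 = - 15330843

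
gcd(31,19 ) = 1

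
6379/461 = 13 + 386/461 =13.84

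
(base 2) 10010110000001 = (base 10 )9601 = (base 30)AK1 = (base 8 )22601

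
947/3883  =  947/3883 = 0.24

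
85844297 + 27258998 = 113103295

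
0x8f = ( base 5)1033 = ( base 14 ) A3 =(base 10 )143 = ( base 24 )5n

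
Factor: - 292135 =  - 5^1*58427^1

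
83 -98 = - 15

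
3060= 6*510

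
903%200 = 103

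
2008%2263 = 2008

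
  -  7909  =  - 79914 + 72005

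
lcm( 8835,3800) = 353400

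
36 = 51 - 15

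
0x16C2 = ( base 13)2862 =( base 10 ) 5826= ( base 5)141301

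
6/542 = 3/271 = 0.01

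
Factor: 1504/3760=2/5 = 2^1*5^( - 1)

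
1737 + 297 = 2034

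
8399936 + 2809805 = 11209741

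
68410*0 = 0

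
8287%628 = 123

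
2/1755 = 2/1755 = 0.00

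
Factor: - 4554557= - 7^1*103^1*6317^1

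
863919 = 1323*653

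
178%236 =178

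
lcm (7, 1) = 7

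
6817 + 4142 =10959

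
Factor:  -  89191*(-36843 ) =3^1*79^1*1129^1*12281^1 = 3286064013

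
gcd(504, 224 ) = 56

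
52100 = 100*521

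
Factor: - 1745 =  - 5^1*349^1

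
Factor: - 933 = - 3^1*311^1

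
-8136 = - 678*12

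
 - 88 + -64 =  - 152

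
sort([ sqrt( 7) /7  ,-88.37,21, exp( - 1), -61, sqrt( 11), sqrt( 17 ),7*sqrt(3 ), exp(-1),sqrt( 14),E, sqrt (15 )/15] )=[ - 88.37,-61, sqrt(15)/15, exp( - 1),exp( - 1),sqrt( 7)/7, E , sqrt ( 11),sqrt( 14), sqrt( 17), 7*sqrt(3), 21 ]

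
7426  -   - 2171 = 9597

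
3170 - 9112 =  - 5942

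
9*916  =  8244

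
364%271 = 93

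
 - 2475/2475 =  - 1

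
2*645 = 1290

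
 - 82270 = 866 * ( - 95 )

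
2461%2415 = 46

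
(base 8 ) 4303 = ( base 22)4dl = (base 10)2243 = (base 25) 3EI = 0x8C3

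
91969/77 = 91969/77 = 1194.40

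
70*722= 50540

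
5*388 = 1940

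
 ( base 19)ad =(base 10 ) 203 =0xcb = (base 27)7e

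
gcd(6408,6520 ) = 8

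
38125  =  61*625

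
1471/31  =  47 + 14/31 =47.45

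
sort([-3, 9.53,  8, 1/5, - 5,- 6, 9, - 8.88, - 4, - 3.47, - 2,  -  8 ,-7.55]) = [ - 8.88, - 8, - 7.55,  -  6, - 5 , - 4, - 3.47, - 3, - 2,1/5,8 , 9,9.53] 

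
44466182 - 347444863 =-302978681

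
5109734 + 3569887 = 8679621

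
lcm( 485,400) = 38800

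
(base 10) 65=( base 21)32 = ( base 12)55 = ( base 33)1w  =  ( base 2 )1000001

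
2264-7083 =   -  4819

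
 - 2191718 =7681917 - 9873635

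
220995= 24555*9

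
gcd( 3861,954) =9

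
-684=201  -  885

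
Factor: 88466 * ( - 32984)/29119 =-2^4*7^2 *19^1 * 31^1*37^( - 1) * 71^1*89^1*787^(  -  1) =- 2917962544/29119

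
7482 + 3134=10616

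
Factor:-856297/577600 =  - 2^( - 6)*5^( - 2)*13^1*19^( - 2 )*199^1 *331^1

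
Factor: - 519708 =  - 2^2*3^1*7^1*23^1*269^1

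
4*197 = 788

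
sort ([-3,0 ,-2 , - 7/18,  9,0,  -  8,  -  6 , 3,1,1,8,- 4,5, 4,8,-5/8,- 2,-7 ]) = [ - 8,  -  7 , - 6, - 4,-3,- 2, - 2 , - 5/8, - 7/18 , 0,0 , 1,1,3 , 4,5, 8, 8, 9]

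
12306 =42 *293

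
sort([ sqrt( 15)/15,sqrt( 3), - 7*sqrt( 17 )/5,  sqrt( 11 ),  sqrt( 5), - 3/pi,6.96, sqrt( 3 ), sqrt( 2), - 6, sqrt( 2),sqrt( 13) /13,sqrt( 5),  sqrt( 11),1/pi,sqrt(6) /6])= [ - 6, - 7*sqrt(17)/5, - 3/pi,sqrt( 15)/15, sqrt( 13)/13, 1/pi,sqrt( 6)/6, sqrt( 2 ), sqrt(2), sqrt ( 3), sqrt( 3 ),  sqrt( 5 ),sqrt( 5), sqrt( 11), sqrt( 11), 6.96 ] 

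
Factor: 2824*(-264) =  - 2^6 * 3^1*11^1*353^1 = -  745536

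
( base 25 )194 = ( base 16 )356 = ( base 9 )1148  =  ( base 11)707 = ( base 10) 854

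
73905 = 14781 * 5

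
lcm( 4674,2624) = 149568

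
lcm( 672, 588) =4704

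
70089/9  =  7787  +  2/3 = 7787.67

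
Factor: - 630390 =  - 2^1*3^1*5^1*21013^1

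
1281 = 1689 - 408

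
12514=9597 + 2917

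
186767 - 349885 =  - 163118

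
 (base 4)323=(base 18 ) 35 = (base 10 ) 59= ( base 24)2b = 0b111011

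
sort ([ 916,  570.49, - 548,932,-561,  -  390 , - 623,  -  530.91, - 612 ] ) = [ - 623, - 612, - 561, - 548, - 530.91, - 390,570.49,916, 932]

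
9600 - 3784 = 5816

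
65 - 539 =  - 474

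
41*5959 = 244319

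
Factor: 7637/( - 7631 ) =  - 7^1*13^( - 1)*587^(-1) * 1091^1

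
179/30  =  5 + 29/30 = 5.97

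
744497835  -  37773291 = 706724544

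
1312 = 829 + 483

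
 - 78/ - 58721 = 6/4517 = 0.00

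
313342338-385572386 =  - 72230048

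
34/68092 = 17/34046 =0.00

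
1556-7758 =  - 6202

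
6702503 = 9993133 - 3290630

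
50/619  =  50/619 = 0.08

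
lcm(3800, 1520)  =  7600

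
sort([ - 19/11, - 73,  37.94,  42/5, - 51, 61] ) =[ - 73, - 51, -19/11, 42/5, 37.94,61] 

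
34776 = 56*621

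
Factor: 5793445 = 5^1*7^1*165527^1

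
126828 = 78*1626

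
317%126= 65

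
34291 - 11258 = 23033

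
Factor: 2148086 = 2^1*17^1*63179^1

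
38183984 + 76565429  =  114749413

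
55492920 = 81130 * 684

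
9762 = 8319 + 1443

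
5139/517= 5139/517= 9.94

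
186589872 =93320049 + 93269823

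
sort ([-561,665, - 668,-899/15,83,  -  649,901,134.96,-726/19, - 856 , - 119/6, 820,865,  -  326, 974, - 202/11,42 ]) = [-856,-668, - 649, - 561, - 326, - 899/15,-726/19, - 119/6,-202/11, 42,83,134.96,665, 820,865,901, 974]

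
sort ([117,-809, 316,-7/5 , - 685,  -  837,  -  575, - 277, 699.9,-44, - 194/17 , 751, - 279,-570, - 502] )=[-837, - 809, - 685, - 575, - 570, - 502 , - 279, - 277 ,-44,-194/17, - 7/5, 117, 316,699.9, 751] 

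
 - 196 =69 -265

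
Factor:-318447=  - 3^2*41^1 * 863^1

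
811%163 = 159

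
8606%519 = 302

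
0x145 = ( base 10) 325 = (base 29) B6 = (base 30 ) AP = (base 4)11011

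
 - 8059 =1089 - 9148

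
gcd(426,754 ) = 2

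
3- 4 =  - 1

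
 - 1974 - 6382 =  - 8356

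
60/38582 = 30/19291 = 0.00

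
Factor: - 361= - 19^2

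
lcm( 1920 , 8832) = 44160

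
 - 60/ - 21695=12/4339 = 0.00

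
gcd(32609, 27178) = 1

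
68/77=68/77 = 0.88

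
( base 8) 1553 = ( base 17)308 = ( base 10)875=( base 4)31223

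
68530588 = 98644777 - 30114189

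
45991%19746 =6499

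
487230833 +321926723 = 809157556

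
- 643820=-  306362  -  337458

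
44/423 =44/423 =0.10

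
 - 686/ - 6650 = 49/475 = 0.10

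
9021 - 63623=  - 54602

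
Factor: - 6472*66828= - 432510816 = - 2^5 *3^1*809^1*5569^1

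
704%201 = 101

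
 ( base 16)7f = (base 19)6d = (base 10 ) 127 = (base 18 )71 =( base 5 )1002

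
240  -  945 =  - 705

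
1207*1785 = 2154495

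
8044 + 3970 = 12014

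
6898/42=3449/21 = 164.24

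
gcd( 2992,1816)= 8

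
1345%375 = 220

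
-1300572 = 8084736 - 9385308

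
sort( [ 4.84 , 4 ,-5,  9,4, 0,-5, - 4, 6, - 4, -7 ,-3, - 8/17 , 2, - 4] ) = [ - 7,-5, - 5, - 4,- 4,- 4, - 3, - 8/17 , 0,2, 4,4,4.84,6,  9]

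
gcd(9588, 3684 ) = 12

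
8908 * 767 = 6832436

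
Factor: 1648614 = 2^1*3^1*11^1*24979^1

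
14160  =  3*4720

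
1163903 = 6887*169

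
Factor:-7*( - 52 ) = 364 = 2^2*7^1*13^1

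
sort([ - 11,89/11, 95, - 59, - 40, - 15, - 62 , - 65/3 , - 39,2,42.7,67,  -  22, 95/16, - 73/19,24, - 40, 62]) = [ - 62, - 59, - 40, - 40, - 39, - 22, - 65/3, - 15, - 11,  -  73/19, 2,95/16,89/11,24, 42.7,62 , 67,95]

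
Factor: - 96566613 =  - 3^1*11^1*13^1*17^1*13241^1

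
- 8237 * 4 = -32948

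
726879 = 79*9201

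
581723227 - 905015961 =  - 323292734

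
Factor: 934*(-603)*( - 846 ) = 2^2*3^4 * 47^1*67^1*467^1 = 476468892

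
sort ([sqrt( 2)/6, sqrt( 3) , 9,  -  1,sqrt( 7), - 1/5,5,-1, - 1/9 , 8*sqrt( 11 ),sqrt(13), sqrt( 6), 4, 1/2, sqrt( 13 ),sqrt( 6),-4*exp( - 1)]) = [ - 4* exp ( - 1 ),- 1, - 1,  -  1/5, - 1/9 , sqrt( 2) /6, 1/2, sqrt( 3), sqrt( 6 ),sqrt( 6), sqrt( 7),  sqrt( 13) , sqrt( 13 ) , 4,  5,9,8*  sqrt( 11)]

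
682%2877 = 682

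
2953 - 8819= - 5866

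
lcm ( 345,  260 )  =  17940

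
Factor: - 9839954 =- 2^1*4919977^1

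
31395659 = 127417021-96021362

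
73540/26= 2828 +6/13 = 2828.46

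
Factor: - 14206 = -2^1* 7103^1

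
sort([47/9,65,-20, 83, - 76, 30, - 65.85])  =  [ - 76, -65.85,- 20, 47/9,30,65, 83 ]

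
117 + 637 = 754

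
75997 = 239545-163548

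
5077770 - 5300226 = -222456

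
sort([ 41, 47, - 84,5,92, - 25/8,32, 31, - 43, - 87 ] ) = [  -  87,  -  84, - 43 , - 25/8, 5, 31, 32, 41,47, 92 ]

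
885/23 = 885/23 = 38.48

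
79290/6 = 13215 = 13215.00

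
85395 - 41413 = 43982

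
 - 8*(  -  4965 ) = 39720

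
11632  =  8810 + 2822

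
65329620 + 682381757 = 747711377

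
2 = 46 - 44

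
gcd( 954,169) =1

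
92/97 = 92/97 = 0.95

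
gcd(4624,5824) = 16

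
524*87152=45667648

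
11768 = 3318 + 8450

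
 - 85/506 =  - 1 + 421/506 = - 0.17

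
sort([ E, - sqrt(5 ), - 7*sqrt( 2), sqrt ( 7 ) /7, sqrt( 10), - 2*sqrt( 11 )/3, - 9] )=[ - 7*sqrt(2), - 9, -sqrt( 5 ), - 2*sqrt (11) /3,sqrt( 7)/7 , E, sqrt( 10)] 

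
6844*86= 588584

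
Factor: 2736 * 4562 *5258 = 65628421056 = 2^6 *3^2*11^1*19^1 * 239^1*2281^1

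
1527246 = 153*9982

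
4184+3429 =7613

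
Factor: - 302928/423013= - 2^4* 3^1*6311^1* 423013^( - 1 )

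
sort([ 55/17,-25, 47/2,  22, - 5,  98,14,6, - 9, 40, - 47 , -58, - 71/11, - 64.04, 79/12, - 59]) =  [ - 64.04, - 59,-58,- 47, - 25,- 9, - 71/11 , - 5, 55/17, 6, 79/12,14, 22 , 47/2,40, 98]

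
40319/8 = 40319/8 = 5039.88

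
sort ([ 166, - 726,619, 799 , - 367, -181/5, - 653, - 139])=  [-726, - 653,-367,-139,-181/5,166,619,799 ] 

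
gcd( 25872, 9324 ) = 84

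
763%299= 165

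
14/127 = 14/127= 0.11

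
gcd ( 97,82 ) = 1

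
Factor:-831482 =- 2^1*31^1*13411^1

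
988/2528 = 247/632= 0.39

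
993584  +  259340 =1252924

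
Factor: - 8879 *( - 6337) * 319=11^1 *13^1*29^1* 683^1*6337^1  =  17948925137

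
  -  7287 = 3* ( - 2429) 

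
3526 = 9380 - 5854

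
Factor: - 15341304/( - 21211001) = 2^3*3^1*7^( - 1)*11^1*58111^1*3030143^(-1) 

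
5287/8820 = 5287/8820 = 0.60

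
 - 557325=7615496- 8172821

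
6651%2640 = 1371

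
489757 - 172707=317050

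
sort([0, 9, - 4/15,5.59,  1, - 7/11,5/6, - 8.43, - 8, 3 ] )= [ - 8.43, - 8, - 7/11, - 4/15,0,  5/6,  1, 3  ,  5.59, 9]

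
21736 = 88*247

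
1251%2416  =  1251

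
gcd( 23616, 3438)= 18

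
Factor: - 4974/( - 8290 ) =3/5 = 3^1*5^( - 1)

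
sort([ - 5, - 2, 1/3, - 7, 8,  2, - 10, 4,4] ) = [ - 10,-7, - 5, - 2, 1/3 , 2, 4, 4, 8] 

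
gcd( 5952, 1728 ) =192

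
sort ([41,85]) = [41, 85]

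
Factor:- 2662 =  - 2^1*11^3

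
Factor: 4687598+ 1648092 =2^1* 5^1*633569^1 = 6335690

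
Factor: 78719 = 223^1*353^1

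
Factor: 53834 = 2^1*11^1*2447^1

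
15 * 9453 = 141795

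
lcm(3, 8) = 24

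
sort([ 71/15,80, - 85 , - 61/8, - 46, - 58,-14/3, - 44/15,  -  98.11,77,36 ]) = [ - 98.11, - 85, - 58, - 46, - 61/8, - 14/3, - 44/15,71/15,36, 77,80]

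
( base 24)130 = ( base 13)3ab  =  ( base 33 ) JL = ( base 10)648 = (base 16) 288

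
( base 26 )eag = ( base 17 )1gbg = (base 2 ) 10011000001100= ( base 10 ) 9740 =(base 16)260C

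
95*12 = 1140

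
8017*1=8017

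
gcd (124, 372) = 124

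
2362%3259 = 2362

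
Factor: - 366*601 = -219966 = - 2^1*3^1  *61^1 * 601^1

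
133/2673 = 133/2673= 0.05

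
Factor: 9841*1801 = 17723641  =  13^1*757^1*1801^1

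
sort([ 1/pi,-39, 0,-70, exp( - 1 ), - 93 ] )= [ - 93 ,- 70 , - 39, 0,  1/pi,exp( - 1) ] 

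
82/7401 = 82/7401 = 0.01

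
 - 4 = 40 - 44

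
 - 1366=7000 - 8366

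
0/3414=0 = 0.00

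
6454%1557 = 226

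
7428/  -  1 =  - 7428 + 0/1 = - 7428.00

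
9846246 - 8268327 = 1577919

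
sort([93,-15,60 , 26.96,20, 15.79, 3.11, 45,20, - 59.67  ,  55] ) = [ - 59.67, - 15, 3.11,15.79,20,20,26.96, 45, 55, 60,93] 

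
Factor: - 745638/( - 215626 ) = 453/131  =  3^1 * 131^ ( - 1 )*151^1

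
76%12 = 4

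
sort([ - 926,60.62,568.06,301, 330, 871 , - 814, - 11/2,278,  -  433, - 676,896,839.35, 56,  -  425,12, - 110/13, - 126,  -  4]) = [ - 926, - 814, -676, - 433, - 425, - 126 , - 110/13, - 11/2, - 4, 12,56,60.62,278 , 301,330, 568.06, 839.35, 871,896]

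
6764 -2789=3975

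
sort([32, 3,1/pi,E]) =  [1/pi, E,3,32]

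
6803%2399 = 2005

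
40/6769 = 40/6769  =  0.01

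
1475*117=172575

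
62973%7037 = 6677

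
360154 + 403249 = 763403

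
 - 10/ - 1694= 5/847 = 0.01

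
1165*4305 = 5015325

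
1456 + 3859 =5315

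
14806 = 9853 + 4953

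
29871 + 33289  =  63160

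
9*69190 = 622710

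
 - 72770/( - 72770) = 1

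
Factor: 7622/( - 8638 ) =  - 3811/4319 = -7^( - 1) *37^1*103^1*617^( - 1)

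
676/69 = 9 + 55/69 = 9.80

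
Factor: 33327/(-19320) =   -  69/40 = -2^ ( - 3) * 3^1*5^(-1)*23^1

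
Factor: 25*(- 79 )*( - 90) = 2^1*3^2*5^3*79^1 = 177750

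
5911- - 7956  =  13867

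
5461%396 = 313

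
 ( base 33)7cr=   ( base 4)1331232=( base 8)17556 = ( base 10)8046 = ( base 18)16F0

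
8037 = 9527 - 1490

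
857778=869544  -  11766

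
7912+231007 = 238919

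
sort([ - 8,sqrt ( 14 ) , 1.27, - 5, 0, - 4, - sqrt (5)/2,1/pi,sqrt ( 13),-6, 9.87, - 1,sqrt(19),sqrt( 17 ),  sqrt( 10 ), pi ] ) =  [ -8, - 6, - 5, - 4,- sqrt( 5)/2, - 1, 0, 1/pi, 1.27, pi, sqrt(10), sqrt( 13),sqrt (14),sqrt ( 17 ), sqrt( 19 ),9.87]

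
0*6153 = 0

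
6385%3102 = 181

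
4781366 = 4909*974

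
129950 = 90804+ 39146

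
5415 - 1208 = 4207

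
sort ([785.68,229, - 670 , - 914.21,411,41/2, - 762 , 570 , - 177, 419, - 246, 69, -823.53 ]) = [ - 914.21, - 823.53, - 762, - 670, - 246, - 177, 41/2, 69  ,  229,411,419,570 , 785.68] 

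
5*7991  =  39955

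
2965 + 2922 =5887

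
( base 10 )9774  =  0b10011000101110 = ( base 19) 1818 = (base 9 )14360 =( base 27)db0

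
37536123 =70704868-33168745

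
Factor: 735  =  3^1*5^1 * 7^2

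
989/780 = 989/780 =1.27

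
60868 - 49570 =11298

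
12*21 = 252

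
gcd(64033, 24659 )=1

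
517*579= 299343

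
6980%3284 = 412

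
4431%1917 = 597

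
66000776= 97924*674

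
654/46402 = 327/23201 = 0.01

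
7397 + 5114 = 12511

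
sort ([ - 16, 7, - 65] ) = [-65, - 16, 7]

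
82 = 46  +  36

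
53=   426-373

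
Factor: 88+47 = 3^3*5^1 = 135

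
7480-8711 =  - 1231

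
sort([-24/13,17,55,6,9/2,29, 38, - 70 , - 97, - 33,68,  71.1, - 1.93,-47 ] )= [ - 97, - 70,-47, - 33,- 1.93,-24/13,9/2  ,  6,17, 29, 38,55,68, 71.1]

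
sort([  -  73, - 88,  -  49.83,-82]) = [ - 88, - 82,- 73, - 49.83 ]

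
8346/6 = 1391 = 1391.00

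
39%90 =39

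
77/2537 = 77/2537 = 0.03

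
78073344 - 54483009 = 23590335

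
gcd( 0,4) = 4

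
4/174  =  2/87= 0.02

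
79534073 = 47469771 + 32064302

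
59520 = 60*992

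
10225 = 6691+3534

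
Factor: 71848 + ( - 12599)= 179^1*331^1=59249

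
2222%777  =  668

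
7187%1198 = 1197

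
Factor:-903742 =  - 2^1*7^1*64553^1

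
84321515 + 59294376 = 143615891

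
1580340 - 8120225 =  - 6539885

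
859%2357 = 859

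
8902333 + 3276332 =12178665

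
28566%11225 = 6116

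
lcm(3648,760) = 18240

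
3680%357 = 110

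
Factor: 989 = 23^1*43^1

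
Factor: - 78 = -2^1 * 3^1 * 13^1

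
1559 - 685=874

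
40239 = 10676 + 29563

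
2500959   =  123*20333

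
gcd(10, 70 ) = 10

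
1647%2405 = 1647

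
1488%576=336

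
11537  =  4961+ 6576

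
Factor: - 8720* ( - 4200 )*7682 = 281345568000 = 2^8*3^1*5^3 *7^1*23^1*109^1*167^1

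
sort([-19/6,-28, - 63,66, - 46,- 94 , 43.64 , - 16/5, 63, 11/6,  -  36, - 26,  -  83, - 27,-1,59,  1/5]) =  [ - 94,-83, - 63  , - 46, - 36,  -  28,-27, - 26, - 16/5, - 19/6, - 1, 1/5, 11/6,43.64,59,63, 66] 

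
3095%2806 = 289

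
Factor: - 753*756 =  - 569268=- 2^2*3^4*7^1*251^1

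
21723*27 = 586521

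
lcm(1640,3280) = 3280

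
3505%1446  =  613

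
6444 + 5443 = 11887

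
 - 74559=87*( - 857) 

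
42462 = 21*2022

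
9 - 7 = 2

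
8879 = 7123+1756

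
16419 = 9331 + 7088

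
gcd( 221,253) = 1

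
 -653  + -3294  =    -  3947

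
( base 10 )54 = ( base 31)1n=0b110110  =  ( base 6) 130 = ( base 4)312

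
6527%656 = 623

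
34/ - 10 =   -  4 + 3/5 = - 3.40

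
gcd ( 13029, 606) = 303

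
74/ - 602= -1 + 264/301  =  - 0.12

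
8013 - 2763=5250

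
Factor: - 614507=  - 179^1*3433^1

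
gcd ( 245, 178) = 1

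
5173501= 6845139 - 1671638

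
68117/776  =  87+605/776 =87.78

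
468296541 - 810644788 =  - 342348247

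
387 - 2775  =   - 2388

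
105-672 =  - 567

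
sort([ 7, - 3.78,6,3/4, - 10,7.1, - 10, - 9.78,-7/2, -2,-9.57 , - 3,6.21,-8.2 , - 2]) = [ - 10,-10, - 9.78,  -  9.57,- 8.2, - 3.78, - 7/2,  -  3, - 2, - 2,3/4,6, 6.21, 7,7.1 ] 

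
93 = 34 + 59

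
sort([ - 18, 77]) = [ - 18, 77]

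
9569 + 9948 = 19517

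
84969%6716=4377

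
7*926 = 6482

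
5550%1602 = 744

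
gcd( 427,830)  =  1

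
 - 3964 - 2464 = -6428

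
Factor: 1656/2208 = 3/4 = 2^( - 2)*3^1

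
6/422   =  3/211 = 0.01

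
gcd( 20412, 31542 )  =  42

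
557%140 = 137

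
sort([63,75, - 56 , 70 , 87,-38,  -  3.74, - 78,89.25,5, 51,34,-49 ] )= [ - 78, - 56 , -49,  -  38,  -  3.74 , 5,  34, 51,63,70,75,87,89.25] 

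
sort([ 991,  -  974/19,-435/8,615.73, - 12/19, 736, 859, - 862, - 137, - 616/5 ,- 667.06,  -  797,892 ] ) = [-862 ,-797, - 667.06, - 137,  -  616/5,  -  435/8, - 974/19, - 12/19 , 615.73,736,859,892, 991] 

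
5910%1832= 414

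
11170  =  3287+7883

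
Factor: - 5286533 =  - 7^1*829^1*911^1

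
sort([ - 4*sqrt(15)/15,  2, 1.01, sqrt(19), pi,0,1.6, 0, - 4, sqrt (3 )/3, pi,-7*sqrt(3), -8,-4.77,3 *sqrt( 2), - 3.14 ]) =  [ - 7*sqrt(3 ),-8,-4.77, - 4,-3.14, - 4*sqrt( 15)/15,0, 0, sqrt( 3) /3, 1.01, 1.6, 2, pi, pi, 3*sqrt ( 2), sqrt (19)]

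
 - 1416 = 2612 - 4028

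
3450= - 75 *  ( - 46)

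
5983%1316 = 719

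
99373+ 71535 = 170908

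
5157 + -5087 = 70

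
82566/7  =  82566/7  =  11795.14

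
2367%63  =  36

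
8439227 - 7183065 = 1256162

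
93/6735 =31/2245 =0.01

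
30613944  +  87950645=118564589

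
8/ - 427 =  - 1 + 419/427 = - 0.02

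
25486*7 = 178402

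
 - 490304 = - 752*652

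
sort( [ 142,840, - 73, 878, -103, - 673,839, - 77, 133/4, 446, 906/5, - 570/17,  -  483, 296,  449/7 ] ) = [ - 673, - 483, - 103,-77, - 73, - 570/17, 133/4, 449/7, 142, 906/5, 296,  446, 839, 840, 878 ] 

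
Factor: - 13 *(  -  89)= 1157 = 13^1*89^1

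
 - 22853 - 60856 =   -  83709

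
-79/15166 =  - 79/15166 =- 0.01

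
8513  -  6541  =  1972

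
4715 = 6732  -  2017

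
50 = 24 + 26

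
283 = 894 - 611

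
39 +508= 547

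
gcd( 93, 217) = 31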